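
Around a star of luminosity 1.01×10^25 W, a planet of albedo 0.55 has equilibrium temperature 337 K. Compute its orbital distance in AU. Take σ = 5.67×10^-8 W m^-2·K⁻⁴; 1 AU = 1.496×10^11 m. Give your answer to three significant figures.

Required flux: S = 4σT⁴/(1−α) = 6501 W m^-2.
S = L/(4πd²) → d = √(L/4πS) = √(1.01×10^25/(4π·6501)) = 1.112×10^10 m = 0.07433 AU.

0.0743 AU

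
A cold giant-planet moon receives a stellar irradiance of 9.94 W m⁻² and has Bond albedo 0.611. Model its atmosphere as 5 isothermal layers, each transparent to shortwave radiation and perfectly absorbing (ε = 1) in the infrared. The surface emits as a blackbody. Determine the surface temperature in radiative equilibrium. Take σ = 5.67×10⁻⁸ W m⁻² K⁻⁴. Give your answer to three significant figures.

The effective emission temperature is T_e = [S(1−α)/(4σ)]^¼ = 64.26 K.
For an N-layer opaque stack, T_s⁴ = (N+1)T_e⁴, hence T_s = (6)^(1/4)×64.26 K = 100.6 K.

101 kelvin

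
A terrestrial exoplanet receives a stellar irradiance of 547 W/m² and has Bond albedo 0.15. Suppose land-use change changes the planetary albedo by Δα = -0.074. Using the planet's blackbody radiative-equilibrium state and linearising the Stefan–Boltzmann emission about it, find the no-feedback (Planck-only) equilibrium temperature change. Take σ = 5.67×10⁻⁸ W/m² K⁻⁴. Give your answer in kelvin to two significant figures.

The baseline emission temperature is T_e = 212.8 K.
TOA radiative forcing: ΔF = −S·Δα/4 = −547.0·(-0.074)/4 = 10.12 W/m².
The Planck feedback parameter is 4σT_e³ = 2.185 W/m²/K.
ΔT₀ = ΔF/λ_P = 10.12/2.185 = 4.63 K.

4.6 kelvin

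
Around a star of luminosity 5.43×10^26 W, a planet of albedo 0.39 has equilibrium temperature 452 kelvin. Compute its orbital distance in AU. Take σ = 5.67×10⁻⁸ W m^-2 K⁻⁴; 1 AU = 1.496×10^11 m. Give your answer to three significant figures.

0.353 AU

Required flux: S = 4σT⁴/(1−α) = 15520 W m^-2.
From L = 4πd²S, d = √(5.43×10^26/(4π·15520)) = 5.277×10^10 m = 0.3527 AU.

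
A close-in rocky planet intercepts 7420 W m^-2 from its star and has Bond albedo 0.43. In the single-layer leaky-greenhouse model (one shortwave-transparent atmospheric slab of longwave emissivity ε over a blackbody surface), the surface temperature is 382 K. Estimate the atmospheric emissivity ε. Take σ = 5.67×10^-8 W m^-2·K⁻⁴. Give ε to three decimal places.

0.248

TOA balance gives T_e = 369.5 K.
Since (2−ε)/2 = (T_e/T_s)⁴ = 0.8758, ε = 0.2485.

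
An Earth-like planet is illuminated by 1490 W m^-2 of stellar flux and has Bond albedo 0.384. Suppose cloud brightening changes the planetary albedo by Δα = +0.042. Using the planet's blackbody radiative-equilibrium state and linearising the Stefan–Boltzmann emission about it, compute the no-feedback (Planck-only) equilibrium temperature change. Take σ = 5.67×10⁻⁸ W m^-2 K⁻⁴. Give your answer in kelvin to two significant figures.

-4.3 kelvin

The baseline emission temperature is T_e = 252.2 K.
TOA radiative forcing: ΔF = −S·Δα/4 = −1490·(+0.042)/4 = -15.65 W m^-2.
Planck response: λ_P = 4σT_e³ = 4·5.67×10⁻⁸·(252.2)³ = 3.639 W m^-2/K.
So ΔT₀ = -15.65/3.639 = -4.30 K.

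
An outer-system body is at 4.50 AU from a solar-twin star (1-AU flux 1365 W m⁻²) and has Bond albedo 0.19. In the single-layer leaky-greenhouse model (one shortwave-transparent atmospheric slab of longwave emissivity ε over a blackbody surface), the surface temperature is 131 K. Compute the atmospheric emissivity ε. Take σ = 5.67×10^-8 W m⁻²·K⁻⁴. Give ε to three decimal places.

0.365

Flux at the orbit: S = 1365/(4.50)² = 67.41 W m⁻².
Effective temperature: T_e = [S(1−α)/(4σ)]^(1/4) = 124.6 K.
Inverting T_s⁴ = 2T_e⁴/(2−ε): (T_e/T_s)⁴ = 0.8175, so ε = 2(1 − 0.8175) = 0.3651.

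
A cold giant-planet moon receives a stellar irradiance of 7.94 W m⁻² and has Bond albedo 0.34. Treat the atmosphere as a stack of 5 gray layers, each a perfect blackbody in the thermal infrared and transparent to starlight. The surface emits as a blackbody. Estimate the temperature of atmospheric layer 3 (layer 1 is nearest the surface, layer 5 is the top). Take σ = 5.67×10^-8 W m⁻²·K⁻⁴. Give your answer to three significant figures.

91.2 K

Top-of-atmosphere balance: σT_e⁴ = S(1−α)/4 = 1.310 W m⁻² → T_e = 69.33 K.
The net upward flux σT_e⁴ is constant between every pair of levels, so T_k⁴ = (N+1−k)T_e⁴.
T_3 = (3)^(1/4)·69.33 = 91.25 K.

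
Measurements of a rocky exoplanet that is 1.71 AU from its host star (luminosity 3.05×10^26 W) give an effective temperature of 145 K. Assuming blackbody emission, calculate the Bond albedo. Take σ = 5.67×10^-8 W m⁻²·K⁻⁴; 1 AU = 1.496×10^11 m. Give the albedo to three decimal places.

d = 1.71 × 1.496×10^11 m = 2.558×10^11 m.
S = L/(4πd²) = 370.9 W m⁻².
Rearranging the radiative balance, α = 1 − 4σT⁴/S.
σT⁴ = 25.06 W m⁻², so 4σT⁴ = 100.3 W m⁻².
1−α = 100.3/370.9 = 0.2703, so α = 0.7297.

0.730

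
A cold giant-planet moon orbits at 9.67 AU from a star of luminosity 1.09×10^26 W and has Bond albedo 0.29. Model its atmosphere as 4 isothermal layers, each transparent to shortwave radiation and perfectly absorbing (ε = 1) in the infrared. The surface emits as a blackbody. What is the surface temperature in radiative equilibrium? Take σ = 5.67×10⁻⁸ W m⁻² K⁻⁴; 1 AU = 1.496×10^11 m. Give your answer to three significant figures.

d = 9.67 × 1.496×10^11 m = 1.447×10^12 m.
Flux at the orbit: S = L/(4πd²) = 1.09×10^26/(4π·(1.45×10^12)²) = 4.145 W m⁻².
The effective emission temperature is T_e = [S(1−α)/(4σ)]^¼ = 60.02 K.
Layer-by-layer balance gives σT_s⁴ = (N+1)σT_e⁴, so T_s = 5^¼·60.02 = 89.75 K.

89.7 kelvin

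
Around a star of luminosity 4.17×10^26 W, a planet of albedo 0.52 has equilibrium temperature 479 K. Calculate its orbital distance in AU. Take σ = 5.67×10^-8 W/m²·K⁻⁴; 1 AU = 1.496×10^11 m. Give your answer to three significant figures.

Required flux: S = 4σT⁴/(1−α) = 24870 W/m².
Then d = [L/(4πS)]^(1/2) = 3.653×10^10 m, i.e. 0.2442 AU.

0.244 AU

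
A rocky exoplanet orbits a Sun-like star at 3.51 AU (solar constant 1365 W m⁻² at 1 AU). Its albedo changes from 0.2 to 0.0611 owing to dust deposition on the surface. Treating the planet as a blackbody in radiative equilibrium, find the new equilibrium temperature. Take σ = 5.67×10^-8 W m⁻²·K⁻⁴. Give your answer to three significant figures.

146 K

Flux at the orbit: S = 1365/(3.51)² = 110.8 W m⁻².
T₂ = [S(1−α₂)/(4σ)]^(1/4) = [110.8·0.939/(4σ)]^(1/4) = 146.3 K.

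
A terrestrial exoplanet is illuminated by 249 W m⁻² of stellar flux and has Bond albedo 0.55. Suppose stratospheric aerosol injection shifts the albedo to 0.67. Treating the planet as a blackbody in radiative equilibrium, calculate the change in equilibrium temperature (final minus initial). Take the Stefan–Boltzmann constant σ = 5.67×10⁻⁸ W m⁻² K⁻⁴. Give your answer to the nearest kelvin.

-11 kelvin

Initial: T₁ = [S(1−0.55)/(4σ)]^(1/4) = 149.1 K.
After:  T₂ = [249.0·0.33/(4σ)]^(1/4) = 138.0 K.
ΔT = T₂ − T₁ = -11.12 K.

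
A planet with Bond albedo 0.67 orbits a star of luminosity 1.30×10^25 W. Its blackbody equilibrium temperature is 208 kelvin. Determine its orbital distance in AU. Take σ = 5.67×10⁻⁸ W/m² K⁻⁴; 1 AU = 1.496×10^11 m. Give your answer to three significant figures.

0.190 AU

Energy balance gives S = 4σT⁴/(1−α) = 1286 W/m².
From L = 4πd²S, d = √(1.30×10^25/(4π·1286)) = 2.836×10^10 m = 0.1896 AU.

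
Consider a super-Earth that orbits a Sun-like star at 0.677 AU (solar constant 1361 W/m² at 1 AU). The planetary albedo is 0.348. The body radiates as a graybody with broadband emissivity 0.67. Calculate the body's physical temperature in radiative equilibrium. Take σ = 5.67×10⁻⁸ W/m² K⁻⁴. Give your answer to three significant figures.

Flux at the orbit: S = 1361/(0.677)² = 2969 W/m².
The planet absorbs (1−α)S over its disc πR² and re-emits over 4πR², so the mean absorbed flux is (1−0.348)·2969/4 = 484.0 W/m².
Radiative balance εσT⁴ = 484.0 gives T = [484.0/(0.67·σ)]^(1/4) = 336.0 K.

336 K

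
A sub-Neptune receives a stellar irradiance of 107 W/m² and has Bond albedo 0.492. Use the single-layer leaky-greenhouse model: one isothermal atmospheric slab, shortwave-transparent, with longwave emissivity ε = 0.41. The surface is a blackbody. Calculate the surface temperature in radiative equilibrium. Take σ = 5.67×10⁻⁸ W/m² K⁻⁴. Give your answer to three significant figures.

At the top of the atmosphere, σT_e⁴ = S(1−α)/4 = 13.59 W/m², giving T_e = 124.4 K.
Surface balance with a leaky layer gives σT_s⁴ = σT_e⁴·2/(2−ε), so T_s = T_e·[2/(2−0.41)]^(1/4) = 131.8 K.

132 K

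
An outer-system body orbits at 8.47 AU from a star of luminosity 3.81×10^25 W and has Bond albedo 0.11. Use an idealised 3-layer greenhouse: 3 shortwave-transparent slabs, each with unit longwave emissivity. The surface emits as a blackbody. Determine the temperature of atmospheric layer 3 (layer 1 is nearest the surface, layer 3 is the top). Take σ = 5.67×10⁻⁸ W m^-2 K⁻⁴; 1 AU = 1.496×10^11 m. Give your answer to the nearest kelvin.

d = 8.47 × 1.496×10^11 m = 1.267×10^12 m.
Spreading L over a sphere of radius d: S = 3.81×10^25/(4π·1.27×10^12²) = 1.888 W m^-2.
OLR = S(1−α)/4 = 0.4202 W m^-2; the top layer radiates at T_e = 52.17 K.
The net upward flux σT_e⁴ is constant between every pair of levels, so T_k⁴ = (N+1−k)T_e⁴.
T_3 = (1)^(1/4)·52.17 = 52.17 K.

52 K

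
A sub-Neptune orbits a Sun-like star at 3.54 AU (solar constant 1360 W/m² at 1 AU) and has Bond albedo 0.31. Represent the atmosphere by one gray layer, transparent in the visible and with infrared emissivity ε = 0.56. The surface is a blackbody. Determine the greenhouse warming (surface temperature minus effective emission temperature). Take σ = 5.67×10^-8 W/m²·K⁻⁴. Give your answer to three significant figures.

11.5 K

Flux at the orbit: S = 1360/(3.54)² = 108.5 W/m².
The planet radiates to space at T_e = [S(1−α)/(4σ)]^(1/4) = 134.8 K.
Surface balance with a leaky layer gives σT_s⁴ = σT_e⁴·2/(2−ε), so T_s = T_e·[2/(2−0.56)]^(1/4) = 146.3 K.
Greenhouse warming: T_s − T_e = 11.54 K.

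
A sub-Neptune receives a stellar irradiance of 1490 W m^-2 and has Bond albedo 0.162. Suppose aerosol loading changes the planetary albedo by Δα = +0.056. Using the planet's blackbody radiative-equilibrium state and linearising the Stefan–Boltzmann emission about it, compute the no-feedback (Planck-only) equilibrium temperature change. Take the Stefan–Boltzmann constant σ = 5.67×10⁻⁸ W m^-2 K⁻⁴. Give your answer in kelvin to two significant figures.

-4.6 K

Reference equilibrium: T_e = [S(1−α)/(4σ)]^(1/4) = 272.4 K.
The change in absorbed flux is Δ[S(1−α)/4] = −SΔα/4 = -20.86 W m^-2.
Planck response: λ_P = 4σT_e³ = 4·5.67×10⁻⁸·(272.4)³ = 4.584 W m^-2/K.
So ΔT₀ = -20.86/4.584 = -4.55 K.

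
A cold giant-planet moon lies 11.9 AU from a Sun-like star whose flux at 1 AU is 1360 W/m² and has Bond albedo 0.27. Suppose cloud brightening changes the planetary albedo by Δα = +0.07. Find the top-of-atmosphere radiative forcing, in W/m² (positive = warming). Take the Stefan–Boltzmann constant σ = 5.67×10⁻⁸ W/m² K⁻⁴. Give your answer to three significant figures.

-0.168 W/m²

Flux at the orbit: S = 1360/(11.9)² = 9.604 W/m².
ΔF = −(S/4)Δα = −(9.604/4)×(+0.07) = -0.1681 W/m².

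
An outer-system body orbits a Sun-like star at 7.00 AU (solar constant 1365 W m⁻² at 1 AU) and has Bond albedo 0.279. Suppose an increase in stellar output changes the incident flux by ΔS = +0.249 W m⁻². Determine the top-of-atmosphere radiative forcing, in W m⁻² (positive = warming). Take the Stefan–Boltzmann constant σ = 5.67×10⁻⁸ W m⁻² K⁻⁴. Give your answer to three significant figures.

0.0449 W m⁻²

Irradiance scales as 1/d², so S = 1365 W m⁻² × (1/7.00)² = 27.86 W m⁻².
TOA radiative forcing: ΔF = (1−α)ΔS/4 = 0.721·(+0.249)/4 = 0.04488 W m⁻².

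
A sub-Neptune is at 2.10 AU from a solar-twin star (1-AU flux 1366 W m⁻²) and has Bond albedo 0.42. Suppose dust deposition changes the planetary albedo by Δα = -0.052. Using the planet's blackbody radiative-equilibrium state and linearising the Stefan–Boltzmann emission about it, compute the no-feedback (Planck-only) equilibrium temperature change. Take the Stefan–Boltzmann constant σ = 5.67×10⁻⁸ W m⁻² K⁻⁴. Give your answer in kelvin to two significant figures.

3.8 K

Irradiance scales as 1/d², so S = 1366 W m⁻² × (1/2.10)² = 309.8 W m⁻².
Unperturbed T_e = [309.8·(1−0.42)/(4σ)]^¼ = 167.8 K.
TOA radiative forcing: ΔF = −S·Δα/4 = −309.8·(-0.052)/4 = 4.027 W m⁻².
Planck response: λ_P = 4σT_e³ = 4·5.67×10⁻⁸·(167.8)³ = 1.071 W m⁻²/K.
So ΔT₀ = 4.027/1.071 = 3.76 K.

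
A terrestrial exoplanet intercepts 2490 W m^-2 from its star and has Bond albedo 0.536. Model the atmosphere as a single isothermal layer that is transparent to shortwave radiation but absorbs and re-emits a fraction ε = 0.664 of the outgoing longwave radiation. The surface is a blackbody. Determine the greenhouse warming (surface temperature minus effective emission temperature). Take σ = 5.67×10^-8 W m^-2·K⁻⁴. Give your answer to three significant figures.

Effective emission temperature (TOA balance): σT_e⁴ = S(1−α)/4 = 288.8 W m^-2 → T_e = 267.2 K.
For a single slab of emissivity ε, T_s⁴ = 2T_e⁴/(2−ε); thus T_s = 267.2·(1.497)^(1/4) = 295.5 K.
Greenhouse warming: T_s − T_e = 28.35 K.

28.4 K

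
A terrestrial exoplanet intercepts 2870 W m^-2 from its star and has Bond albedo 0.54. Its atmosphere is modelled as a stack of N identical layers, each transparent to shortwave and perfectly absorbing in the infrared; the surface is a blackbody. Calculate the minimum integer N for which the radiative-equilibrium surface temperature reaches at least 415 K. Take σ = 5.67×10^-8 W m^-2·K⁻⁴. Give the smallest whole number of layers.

5

Top-of-atmosphere balance: σT_e⁴ = S(1−α)/4 = 330.0 W m^-2 → T_e = 276.2 K.
Since T_s⁴ = (N+1)T_e⁴, we need N ≥ (T_s/T_e)⁴ − 1 = 4.096.
So N ≥ 4.096; the smallest integer is N = 5.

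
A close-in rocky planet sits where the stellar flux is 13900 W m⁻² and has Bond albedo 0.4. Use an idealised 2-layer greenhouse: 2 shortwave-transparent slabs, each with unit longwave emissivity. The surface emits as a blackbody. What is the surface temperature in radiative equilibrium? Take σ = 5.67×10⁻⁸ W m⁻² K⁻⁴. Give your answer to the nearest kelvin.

OLR = S(1−α)/4 = 2085 W m⁻²; the top layer radiates at T_e = 437.9 K.
With N = 2 opaque layers, T_s = (N+1)^(1/4)·T_e = 3^(1/4)·437.9 = 576.3 K.

576 kelvin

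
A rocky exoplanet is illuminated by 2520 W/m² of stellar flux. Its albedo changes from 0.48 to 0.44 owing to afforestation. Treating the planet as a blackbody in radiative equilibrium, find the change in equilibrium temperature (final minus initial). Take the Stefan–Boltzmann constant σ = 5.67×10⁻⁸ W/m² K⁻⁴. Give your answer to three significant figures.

Initial: T₁ = [S(1−0.48)/(4σ)]^(1/4) = 275.7 K.
Final:   T₂ = [S(1−0.44)/(4σ)]^(1/4) = 280.9 K.
Change: 280.9 − 275.7 = 5.156 K.

5.16 K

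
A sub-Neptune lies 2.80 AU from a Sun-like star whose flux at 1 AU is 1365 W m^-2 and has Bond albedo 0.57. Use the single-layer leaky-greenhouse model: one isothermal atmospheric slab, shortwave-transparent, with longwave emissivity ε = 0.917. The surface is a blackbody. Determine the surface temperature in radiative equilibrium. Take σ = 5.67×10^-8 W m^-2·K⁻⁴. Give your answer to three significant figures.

157 K

Flux at the orbit: S = 1365/(2.80)² = 174.1 W m^-2.
The planet radiates to space at T_e = [S(1−α)/(4σ)]^(1/4) = 134.8 K.
Surface balance with a leaky layer gives σT_s⁴ = σT_e⁴·2/(2−ε), so T_s = T_e·[2/(2−0.917)]^(1/4) = 157.1 K.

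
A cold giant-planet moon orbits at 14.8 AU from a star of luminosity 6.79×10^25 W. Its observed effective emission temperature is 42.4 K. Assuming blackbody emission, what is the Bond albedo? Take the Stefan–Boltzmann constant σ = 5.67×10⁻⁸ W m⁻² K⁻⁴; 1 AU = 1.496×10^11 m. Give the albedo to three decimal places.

Orbital distance: d = 14.8 AU = 2.214×10^12 m.
S = L/(4πd²) = 1.102 W m⁻².
Energy balance: S(1−α)/4 = σT⁴, so 1−α = 4σT⁴/S.
4σT⁴ = 4·5.67×10⁻⁸·(42.4)⁴ = 0.7330 W m⁻².
1−α = 0.7330/1.102 = 0.6650, so α = 0.3350.

0.335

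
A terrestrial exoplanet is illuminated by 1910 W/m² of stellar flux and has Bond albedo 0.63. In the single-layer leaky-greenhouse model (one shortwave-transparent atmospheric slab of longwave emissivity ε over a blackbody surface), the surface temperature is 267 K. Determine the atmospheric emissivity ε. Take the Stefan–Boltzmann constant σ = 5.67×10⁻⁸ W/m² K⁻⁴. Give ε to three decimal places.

0.774

TOA balance gives T_e = 236.3 K.
Inverting T_s⁴ = 2T_e⁴/(2−ε): (T_e/T_s)⁴ = 0.6131, so ε = 2(1 − 0.6131) = 0.7738.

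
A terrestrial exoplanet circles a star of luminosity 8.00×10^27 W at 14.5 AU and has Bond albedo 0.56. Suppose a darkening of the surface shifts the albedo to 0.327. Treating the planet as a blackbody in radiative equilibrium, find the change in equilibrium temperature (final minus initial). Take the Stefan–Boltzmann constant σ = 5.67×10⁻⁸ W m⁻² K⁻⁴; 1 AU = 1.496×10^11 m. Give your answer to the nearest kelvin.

14 K

d = 14.5 × 1.496×10^11 m = 2.169×10^12 m.
S = L/(4πd²) = 135.3 W m⁻².
Initial: T₁ = [S(1−0.56)/(4σ)]^(1/4) = 127.3 K.
After:  T₂ = [135.3·0.673/(4σ)]^(1/4) = 141.6 K.
Change: 141.6 − 127.3 = 14.27 K.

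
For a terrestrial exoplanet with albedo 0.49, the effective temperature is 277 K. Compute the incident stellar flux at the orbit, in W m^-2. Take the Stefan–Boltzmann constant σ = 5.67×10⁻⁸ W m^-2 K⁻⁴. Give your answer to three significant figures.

2620 W m^-2

Invert the energy balance for S: S = 4σT⁴/(1−α).
σT⁴ = 5.67×10⁻⁸·(277)⁴ = 333.8 W m^-2.
So S = 4×333.8/(1−0.49) = 2618 W m^-2.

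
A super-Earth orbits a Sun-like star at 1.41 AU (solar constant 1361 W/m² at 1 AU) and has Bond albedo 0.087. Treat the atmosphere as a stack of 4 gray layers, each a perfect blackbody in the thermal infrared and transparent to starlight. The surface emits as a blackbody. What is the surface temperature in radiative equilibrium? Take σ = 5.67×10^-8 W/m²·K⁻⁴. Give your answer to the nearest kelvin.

343 K

By the inverse-square law, S = 1361/1.41² = 684.6 W/m².
Top-of-atmosphere balance: σT_e⁴ = S(1−α)/4 = 156.3 W/m² → T_e = 229.1 K.
Layer-by-layer balance gives σT_s⁴ = (N+1)σT_e⁴, so T_s = 5^¼·229.1 = 342.6 K.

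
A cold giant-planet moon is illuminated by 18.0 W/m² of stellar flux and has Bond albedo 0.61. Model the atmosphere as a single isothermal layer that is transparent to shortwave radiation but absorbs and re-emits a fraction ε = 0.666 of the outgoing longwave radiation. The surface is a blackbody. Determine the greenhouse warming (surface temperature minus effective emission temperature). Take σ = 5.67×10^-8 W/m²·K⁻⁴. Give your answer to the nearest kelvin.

Effective emission temperature (TOA balance): σT_e⁴ = S(1−α)/4 = 1.755 W/m² → T_e = 74.59 K.
The surface balance (absorbed SW + ε·downward IR = σT_s⁴) with T_a⁴ = T_s⁴/2 reduces to T_s = T_e·[2/(2−ε)]^¼ = 82.54 K.
The atmosphere warms the surface by 7.947 K.

8 K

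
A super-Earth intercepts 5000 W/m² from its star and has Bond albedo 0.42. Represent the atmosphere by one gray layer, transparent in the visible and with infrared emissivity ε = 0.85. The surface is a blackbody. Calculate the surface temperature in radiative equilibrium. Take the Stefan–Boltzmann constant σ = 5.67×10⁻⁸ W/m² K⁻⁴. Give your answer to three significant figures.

386 kelvin

Effective emission temperature (TOA balance): σT_e⁴ = S(1−α)/4 = 725.0 W/m² → T_e = 336.3 K.
For a single slab of emissivity ε, T_s⁴ = 2T_e⁴/(2−ε); thus T_s = 336.3·(1.739)^(1/4) = 386.2 K.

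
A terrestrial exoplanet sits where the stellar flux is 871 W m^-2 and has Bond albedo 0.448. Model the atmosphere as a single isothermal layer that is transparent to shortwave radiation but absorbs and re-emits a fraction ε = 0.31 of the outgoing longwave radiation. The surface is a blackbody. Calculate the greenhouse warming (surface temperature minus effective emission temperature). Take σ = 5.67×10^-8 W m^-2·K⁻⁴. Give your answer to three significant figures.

The planet radiates to space at T_e = [S(1−α)/(4σ)]^(1/4) = 214.6 K.
The surface balance (absorbed SW + ε·downward IR = σT_s⁴) with T_a⁴ = T_s⁴/2 reduces to T_s = T_e·[2/(2−ε)]^¼ = 223.8 K.
The atmosphere warms the surface by 9.227 K.

9.23 kelvin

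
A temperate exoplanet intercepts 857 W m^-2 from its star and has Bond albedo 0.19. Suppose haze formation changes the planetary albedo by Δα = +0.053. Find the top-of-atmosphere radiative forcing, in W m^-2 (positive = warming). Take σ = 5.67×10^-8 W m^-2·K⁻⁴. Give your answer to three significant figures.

-11.4 W m^-2

TOA radiative forcing: ΔF = −S·Δα/4 = −857.0·(+0.053)/4 = -11.36 W m^-2.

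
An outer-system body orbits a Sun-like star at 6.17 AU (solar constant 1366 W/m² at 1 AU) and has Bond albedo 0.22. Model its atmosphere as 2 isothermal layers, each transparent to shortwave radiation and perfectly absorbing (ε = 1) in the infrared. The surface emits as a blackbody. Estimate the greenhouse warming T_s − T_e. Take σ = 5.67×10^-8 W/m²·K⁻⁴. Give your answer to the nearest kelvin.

Irradiance scales as 1/d², so S = 1366 W/m² × (1/6.17)² = 35.88 W/m².
OLR = S(1−α)/4 = 6.997 W/m²; the top layer radiates at T_e = 105.4 K.
T_s = (N+1)^(1/4)·T_e = 138.7 K.
Warming: T_s − T_e = 33.31 K.

33 K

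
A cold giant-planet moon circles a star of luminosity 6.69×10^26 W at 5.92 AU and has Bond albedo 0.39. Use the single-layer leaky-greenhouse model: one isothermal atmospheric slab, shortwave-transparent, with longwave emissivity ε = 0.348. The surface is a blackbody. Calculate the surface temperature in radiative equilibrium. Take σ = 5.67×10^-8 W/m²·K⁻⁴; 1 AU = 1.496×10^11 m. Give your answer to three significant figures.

Orbital distance: d = 5.92 AU = 8.856×10^11 m.
Flux at the orbit: S = L/(4πd²) = 6.69×10^26/(4π·(8.86×10^11)²) = 67.87 W/m².
At the top of the atmosphere, σT_e⁴ = S(1−α)/4 = 10.35 W/m², giving T_e = 116.2 K.
For a single slab of emissivity ε, T_s⁴ = 2T_e⁴/(2−ε); thus T_s = 116.2·(1.211)^(1/4) = 121.9 K.

122 kelvin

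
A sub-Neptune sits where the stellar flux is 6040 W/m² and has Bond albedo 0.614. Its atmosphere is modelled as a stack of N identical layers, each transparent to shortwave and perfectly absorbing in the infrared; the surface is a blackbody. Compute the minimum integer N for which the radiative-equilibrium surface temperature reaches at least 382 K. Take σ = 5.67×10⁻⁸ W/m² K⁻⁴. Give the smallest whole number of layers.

Top-of-atmosphere balance: σT_e⁴ = S(1−α)/4 = 582.9 W/m² → T_e = 318.4 K.
T_s = (N+1)^(1/4)·T_e ≥ 382 K requires N+1 ≥ (T_s/T_e)⁴ = (382/318.4)⁴ = 2.071.
The minimum whole number is N = 2.

2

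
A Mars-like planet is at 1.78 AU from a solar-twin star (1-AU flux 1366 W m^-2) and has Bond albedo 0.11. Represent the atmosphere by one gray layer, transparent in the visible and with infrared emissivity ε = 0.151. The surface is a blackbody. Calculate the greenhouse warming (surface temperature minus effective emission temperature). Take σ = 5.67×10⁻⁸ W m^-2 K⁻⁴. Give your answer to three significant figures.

4.02 K

By the inverse-square law, S = 1366/1.78² = 431.1 W m^-2.
At the top of the atmosphere, σT_e⁴ = S(1−α)/4 = 95.93 W m^-2, giving T_e = 202.8 K.
The surface balance (absorbed SW + ε·downward IR = σT_s⁴) with T_a⁴ = T_s⁴/2 reduces to T_s = T_e·[2/(2−ε)]^¼ = 206.8 K.
T_s − T_e = 206.8 − 202.8 = 4.020 K.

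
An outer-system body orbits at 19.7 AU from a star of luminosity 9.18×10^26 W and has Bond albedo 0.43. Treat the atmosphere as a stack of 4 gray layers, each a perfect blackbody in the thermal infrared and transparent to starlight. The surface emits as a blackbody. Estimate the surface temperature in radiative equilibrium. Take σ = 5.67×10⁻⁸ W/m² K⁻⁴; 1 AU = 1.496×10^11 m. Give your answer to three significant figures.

101 K

d = 19.7 × 1.496×10^11 m = 2.947×10^12 m.
Flux at the orbit: S = L/(4πd²) = 9.18×10^26/(4π·(2.95×10^12)²) = 8.411 W/m².
OLR = S(1−α)/4 = 1.199 W/m²; the top layer radiates at T_e = 67.81 K.
Layer-by-layer balance gives σT_s⁴ = (N+1)σT_e⁴, so T_s = 5^¼·67.81 = 101.4 K.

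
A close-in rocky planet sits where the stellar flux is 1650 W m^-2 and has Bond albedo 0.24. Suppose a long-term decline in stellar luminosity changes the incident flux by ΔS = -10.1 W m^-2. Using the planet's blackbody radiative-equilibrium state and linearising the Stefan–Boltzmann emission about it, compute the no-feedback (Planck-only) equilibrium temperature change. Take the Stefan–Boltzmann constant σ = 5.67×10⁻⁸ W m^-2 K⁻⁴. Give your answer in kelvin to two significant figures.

-0.42 K

Reference equilibrium: T_e = [S(1−α)/(4σ)]^(1/4) = 272.7 K.
TOA radiative forcing: ΔF = (1−α)ΔS/4 = 0.76·(-10.1)/4 = -1.919 W m^-2.
The Planck feedback parameter is 4σT_e³ = 4.599 W m^-2/K.
So ΔT₀ = -1.919/4.599 = -0.417 K.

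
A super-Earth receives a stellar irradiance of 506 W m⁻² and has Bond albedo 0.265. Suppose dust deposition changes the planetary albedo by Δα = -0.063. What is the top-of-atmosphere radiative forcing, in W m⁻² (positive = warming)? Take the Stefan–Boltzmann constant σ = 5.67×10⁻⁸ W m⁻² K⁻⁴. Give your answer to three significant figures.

7.97 W m⁻²

The change in absorbed flux is Δ[S(1−α)/4] = −SΔα/4 = 7.970 W m⁻².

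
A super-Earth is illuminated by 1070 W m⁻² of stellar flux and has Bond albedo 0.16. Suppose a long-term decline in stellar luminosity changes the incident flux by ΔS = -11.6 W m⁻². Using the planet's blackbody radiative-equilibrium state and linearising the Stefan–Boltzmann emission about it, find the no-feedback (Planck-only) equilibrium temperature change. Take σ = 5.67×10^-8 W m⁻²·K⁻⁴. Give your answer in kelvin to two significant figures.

-0.68 kelvin

Unperturbed T_e = [1070·(1−0.16)/(4σ)]^¼ = 250.9 K.
Only a fraction (1−α) is absorbed and it's spread over 4πR², so ΔF = (1−α)ΔS/4 = -2.436 W m⁻².
The Planck feedback parameter is 4σT_e³ = 3.582 W m⁻²/K.
So ΔT₀ = -2.436/3.582 = -0.680 K.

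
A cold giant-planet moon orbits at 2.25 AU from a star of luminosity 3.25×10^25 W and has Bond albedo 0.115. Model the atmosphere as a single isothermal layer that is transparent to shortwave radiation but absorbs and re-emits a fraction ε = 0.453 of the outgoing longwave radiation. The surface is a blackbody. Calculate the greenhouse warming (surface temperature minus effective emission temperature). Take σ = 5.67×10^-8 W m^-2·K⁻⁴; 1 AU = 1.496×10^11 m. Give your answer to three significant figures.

Orbital distance: d = 2.25 AU = 3.366×10^11 m.
Spreading L over a sphere of radius d: S = 3.25×10^25/(4π·3.37×10^11²) = 22.83 W m^-2.
The planet radiates to space at T_e = [S(1−α)/(4σ)]^(1/4) = 97.15 K.
For a single slab of emissivity ε, T_s⁴ = 2T_e⁴/(2−ε); thus T_s = 97.15·(1.293)^(1/4) = 103.6 K.
T_s − T_e = 103.6 − 97.15 = 6.442 K.

6.44 K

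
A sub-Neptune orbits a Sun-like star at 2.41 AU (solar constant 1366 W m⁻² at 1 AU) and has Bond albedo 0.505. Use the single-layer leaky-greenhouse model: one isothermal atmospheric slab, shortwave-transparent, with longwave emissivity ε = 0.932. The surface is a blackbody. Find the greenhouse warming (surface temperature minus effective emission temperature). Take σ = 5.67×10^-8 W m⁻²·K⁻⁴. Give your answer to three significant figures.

25.6 K

Flux at the orbit: S = 1366/(2.41)² = 235.2 W m⁻².
Effective emission temperature (TOA balance): σT_e⁴ = S(1−α)/4 = 29.10 W m⁻² → T_e = 150.5 K.
The surface balance (absorbed SW + ε·downward IR = σT_s⁴) with T_a⁴ = T_s⁴/2 reduces to T_s = T_e·[2/(2−ε)]^¼ = 176.1 K.
T_s − T_e = 176.1 − 150.5 = 25.56 K.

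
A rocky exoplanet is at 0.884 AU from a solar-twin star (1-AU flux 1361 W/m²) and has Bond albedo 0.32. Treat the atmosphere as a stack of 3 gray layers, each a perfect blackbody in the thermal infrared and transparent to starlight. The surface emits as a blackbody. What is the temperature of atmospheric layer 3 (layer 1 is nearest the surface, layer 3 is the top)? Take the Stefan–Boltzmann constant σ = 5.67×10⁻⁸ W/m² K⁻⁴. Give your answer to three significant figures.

269 kelvin

By the inverse-square law, S = 1361/0.884² = 1742 W/m².
OLR = S(1−α)/4 = 296.1 W/m²; the top layer radiates at T_e = 268.8 K.
Each opaque layer satisfies 2T_j⁴ = T_{j−1}⁴ + T_{j+1}⁴, giving T_k⁴ = (N+1−k)T_e⁴.
T_3 = (1)^(1/4)·268.8 = 268.8 K.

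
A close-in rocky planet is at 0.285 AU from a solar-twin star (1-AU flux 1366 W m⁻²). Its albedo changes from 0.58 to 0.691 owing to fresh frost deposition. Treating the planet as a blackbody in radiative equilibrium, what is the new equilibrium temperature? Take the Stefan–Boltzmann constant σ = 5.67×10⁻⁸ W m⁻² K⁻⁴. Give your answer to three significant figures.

389 kelvin

Irradiance scales as 1/d², so S = 1366 W m⁻² × (1/0.285)² = 16820 W m⁻².
With the new albedo, S(1−α₂)/4 = 1299 W m⁻², so T₂ = 389.1 K.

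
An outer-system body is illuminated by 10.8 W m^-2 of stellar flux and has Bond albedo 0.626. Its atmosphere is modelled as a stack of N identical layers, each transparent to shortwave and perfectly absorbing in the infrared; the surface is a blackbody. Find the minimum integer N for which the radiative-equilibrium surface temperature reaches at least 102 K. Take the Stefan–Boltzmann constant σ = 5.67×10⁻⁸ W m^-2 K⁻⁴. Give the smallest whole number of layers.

OLR = S(1−α)/4 = 1.010 W m^-2; the top layer radiates at T_e = 64.96 K.
Since T_s⁴ = (N+1)T_e⁴, we need N ≥ (T_s/T_e)⁴ − 1 = 5.078.
Rounding up, N = 6.

6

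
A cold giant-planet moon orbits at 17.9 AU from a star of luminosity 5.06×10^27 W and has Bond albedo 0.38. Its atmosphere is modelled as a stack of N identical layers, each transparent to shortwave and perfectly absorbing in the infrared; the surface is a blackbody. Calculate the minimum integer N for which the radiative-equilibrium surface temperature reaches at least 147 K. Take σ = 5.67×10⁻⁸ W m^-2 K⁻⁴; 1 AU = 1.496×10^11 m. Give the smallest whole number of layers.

d = 17.9 × 1.496×10^11 m = 2.678×10^12 m.
Flux at the orbit: S = L/(4πd²) = 5.06×10^27/(4π·(2.68×10^12)²) = 56.15 W m^-2.
The effective emission temperature is T_e = [S(1−α)/(4σ)]^¼ = 111.3 K.
T_s = (N+1)^(1/4)·T_e ≥ 147 K requires N+1 ≥ (T_s/T_e)⁴ = (147/111.3)⁴ = 3.042.
Rounding up, N = 3.

3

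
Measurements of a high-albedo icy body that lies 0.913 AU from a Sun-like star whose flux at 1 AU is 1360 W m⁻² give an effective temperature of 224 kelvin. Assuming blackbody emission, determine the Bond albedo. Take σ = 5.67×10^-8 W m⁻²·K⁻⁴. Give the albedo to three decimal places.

Flux at the orbit: S = 1360/(0.913)² = 1632 W m⁻².
From σT⁴ = S(1−α)/4 we invert for α: 1−α = 4σT⁴/S.
4σT⁴ = 4·5.67×10⁻⁸·(224)⁴ = 571.0 W m⁻².
1−α = 571.0/1632 = 0.3500, so α = 0.6500.

0.650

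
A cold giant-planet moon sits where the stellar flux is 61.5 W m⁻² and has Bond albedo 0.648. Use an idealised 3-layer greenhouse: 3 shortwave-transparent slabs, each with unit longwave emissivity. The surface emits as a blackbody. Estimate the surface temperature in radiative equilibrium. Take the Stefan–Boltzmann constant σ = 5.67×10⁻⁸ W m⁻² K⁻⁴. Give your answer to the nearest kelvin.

140 K

The effective emission temperature is T_e = [S(1−α)/(4σ)]^¼ = 98.84 K.
With N = 3 opaque layers, T_s = (N+1)^(1/4)·T_e = 4^(1/4)·98.84 = 139.8 K.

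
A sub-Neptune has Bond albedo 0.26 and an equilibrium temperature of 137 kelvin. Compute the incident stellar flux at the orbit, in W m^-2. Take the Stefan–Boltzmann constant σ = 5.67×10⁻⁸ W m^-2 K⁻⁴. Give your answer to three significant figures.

Invert the energy balance for S: S = 4σT⁴/(1−α).
The emitted flux is σT⁴ = 19.97 W m^-2.
So S = 4×19.97/(1−0.26) = 108.0 W m^-2.

108 W m^-2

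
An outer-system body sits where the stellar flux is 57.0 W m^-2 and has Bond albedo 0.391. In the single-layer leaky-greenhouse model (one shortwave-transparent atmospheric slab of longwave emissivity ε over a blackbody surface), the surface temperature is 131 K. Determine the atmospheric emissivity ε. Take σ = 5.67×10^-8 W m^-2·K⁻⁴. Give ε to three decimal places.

First, T_e = [57.00·(1−0.391)/(4σ)]^(1/4) = 111.2 K.
Inverting T_s⁴ = 2T_e⁴/(2−ε): (T_e/T_s)⁴ = 0.5197, so ε = 2(1 − 0.5197) = 0.9606.

0.961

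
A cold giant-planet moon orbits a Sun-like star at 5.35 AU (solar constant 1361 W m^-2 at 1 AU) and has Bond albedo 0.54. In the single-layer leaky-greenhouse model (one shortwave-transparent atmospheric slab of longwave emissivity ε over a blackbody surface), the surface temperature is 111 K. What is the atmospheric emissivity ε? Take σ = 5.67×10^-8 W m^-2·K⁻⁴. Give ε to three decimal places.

0.729

Irradiance scales as 1/d², so S = 1361 W m^-2 × (1/5.35)² = 47.55 W m^-2.
First, T_e = [47.55·(1−0.54)/(4σ)]^(1/4) = 99.10 K.
Inverting T_s⁴ = 2T_e⁴/(2−ε): (T_e/T_s)⁴ = 0.6353, so ε = 2(1 − 0.6353) = 0.7294.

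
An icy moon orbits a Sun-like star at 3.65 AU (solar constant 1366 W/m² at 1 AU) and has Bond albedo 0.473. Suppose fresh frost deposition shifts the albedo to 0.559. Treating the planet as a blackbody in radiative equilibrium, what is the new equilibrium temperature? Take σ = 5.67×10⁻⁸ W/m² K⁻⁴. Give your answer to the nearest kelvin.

Irradiance scales as 1/d², so S = 1366 W/m² × (1/3.65)² = 102.5 W/m².
With the new albedo, S(1−α₂)/4 = 11.30 W/m², so T₂ = 118.8 K.

119 K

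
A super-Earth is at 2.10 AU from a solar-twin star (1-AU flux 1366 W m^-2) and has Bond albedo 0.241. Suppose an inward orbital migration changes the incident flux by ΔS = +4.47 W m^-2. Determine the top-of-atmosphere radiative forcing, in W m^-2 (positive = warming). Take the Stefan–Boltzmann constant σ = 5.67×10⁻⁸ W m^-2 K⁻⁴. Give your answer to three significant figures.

0.848 W m^-2

By the inverse-square law, S = 1366/2.10² = 309.8 W m^-2.
Only a fraction (1−α) is absorbed and it's spread over 4πR², so ΔF = (1−α)ΔS/4 = 0.8482 W m^-2.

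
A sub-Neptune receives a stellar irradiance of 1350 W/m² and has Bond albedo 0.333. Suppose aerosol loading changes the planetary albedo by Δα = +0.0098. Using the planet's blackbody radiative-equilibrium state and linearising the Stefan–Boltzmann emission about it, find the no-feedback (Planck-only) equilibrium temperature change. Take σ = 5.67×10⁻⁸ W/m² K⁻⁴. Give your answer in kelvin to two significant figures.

The baseline emission temperature is T_e = 251.0 K.
The change in absorbed flux is Δ[S(1−α)/4] = −SΔα/4 = -3.308 W/m².
The Planck feedback parameter is 4σT_e³ = 3.587 W/m²/K.
ΔT₀ = ΔF/λ_P = -3.308/3.587 = -0.922 K.

-0.92 kelvin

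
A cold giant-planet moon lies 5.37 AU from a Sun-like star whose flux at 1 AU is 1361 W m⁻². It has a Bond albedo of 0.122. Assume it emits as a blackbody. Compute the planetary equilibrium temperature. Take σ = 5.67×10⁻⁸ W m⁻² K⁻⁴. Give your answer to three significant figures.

Flux at the orbit: S = 1361/(5.37)² = 47.20 W m⁻².
Averaging over the sphere, the absorbed flux is S(1−α)/4 = 10.36 W m⁻².
Balancing against σT⁴: T = (10.36/5.67×10⁻⁸)^(1/4) = 116.3 K.

116 K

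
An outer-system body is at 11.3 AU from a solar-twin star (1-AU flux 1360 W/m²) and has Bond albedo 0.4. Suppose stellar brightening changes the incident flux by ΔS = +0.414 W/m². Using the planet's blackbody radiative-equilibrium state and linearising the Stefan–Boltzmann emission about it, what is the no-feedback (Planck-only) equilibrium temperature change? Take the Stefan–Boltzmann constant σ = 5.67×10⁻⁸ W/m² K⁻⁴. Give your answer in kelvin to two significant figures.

Irradiance scales as 1/d², so S = 1360 W/m² × (1/11.3)² = 10.65 W/m².
Reference equilibrium: T_e = [S(1−α)/(4σ)]^(1/4) = 72.86 K.
ΔF = Δ[S(1−α)]/4 = (1−0.4)·+0.414/4 = 0.06210 W/m².
The Planck feedback parameter is 4σT_e³ = 0.08771 W/m²/K.
ΔT₀ = ΔF/λ_P = 0.06210/0.08771 = 0.708 K.

0.71 K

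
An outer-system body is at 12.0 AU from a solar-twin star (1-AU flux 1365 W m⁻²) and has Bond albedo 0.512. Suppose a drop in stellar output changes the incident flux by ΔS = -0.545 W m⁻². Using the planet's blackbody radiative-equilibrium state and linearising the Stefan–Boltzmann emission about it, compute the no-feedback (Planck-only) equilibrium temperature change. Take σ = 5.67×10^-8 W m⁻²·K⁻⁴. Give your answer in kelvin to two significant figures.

By the inverse-square law, S = 1365/12.0² = 9.479 W m⁻².
Reference equilibrium: T_e = [S(1−α)/(4σ)]^(1/4) = 67.20 K.
ΔF = Δ[S(1−α)]/4 = (1−0.512)·-0.545/4 = -0.06649 W m⁻².
The Planck feedback parameter is 4σT_e³ = 0.06883 W m⁻²/K.
ΔT₀ = ΔF/λ_P = -0.06649/0.06883 = -0.966 K.

-0.97 kelvin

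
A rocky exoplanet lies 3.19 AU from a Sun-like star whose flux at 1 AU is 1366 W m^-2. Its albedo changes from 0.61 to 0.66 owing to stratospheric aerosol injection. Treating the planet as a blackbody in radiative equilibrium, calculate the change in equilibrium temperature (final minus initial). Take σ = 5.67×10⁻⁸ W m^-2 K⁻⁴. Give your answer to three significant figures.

-4.16 K

By the inverse-square law, S = 1366/3.19² = 134.2 W m^-2.
Initial: T₁ = [S(1−0.61)/(4σ)]^(1/4) = 123.3 K.
After:  T₂ = [134.2·0.34/(4σ)]^(1/4) = 119.1 K.
ΔT = T₂ − T₁ = -4.156 K.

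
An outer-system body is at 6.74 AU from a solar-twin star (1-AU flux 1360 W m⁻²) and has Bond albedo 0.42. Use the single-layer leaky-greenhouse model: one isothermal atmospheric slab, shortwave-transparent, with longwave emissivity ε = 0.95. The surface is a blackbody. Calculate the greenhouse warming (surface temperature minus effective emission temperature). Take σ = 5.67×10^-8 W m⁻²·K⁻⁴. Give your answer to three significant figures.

Flux at the orbit: S = 1360/(6.74)² = 29.94 W m⁻².
At the top of the atmosphere, σT_e⁴ = S(1−α)/4 = 4.341 W m⁻², giving T_e = 93.54 K.
Surface balance with a leaky layer gives σT_s⁴ = σT_e⁴·2/(2−ε), so T_s = T_e·[2/(2−0.95)]^(1/4) = 109.9 K.
T_s − T_e = 109.9 − 93.54 = 16.35 K.

16.3 K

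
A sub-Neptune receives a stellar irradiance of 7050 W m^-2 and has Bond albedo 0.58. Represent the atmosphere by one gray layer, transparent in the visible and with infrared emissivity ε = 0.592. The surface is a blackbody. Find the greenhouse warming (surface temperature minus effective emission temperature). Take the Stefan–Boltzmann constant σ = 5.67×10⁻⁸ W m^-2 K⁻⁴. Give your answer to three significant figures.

31.0 K

At the top of the atmosphere, σT_e⁴ = S(1−α)/4 = 740.3 W m^-2, giving T_e = 338.0 K.
Surface balance with a leaky layer gives σT_s⁴ = σT_e⁴·2/(2−ε), so T_s = T_e·[2/(2−0.592)]^(1/4) = 369.0 K.
Greenhouse warming: T_s − T_e = 31.00 K.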